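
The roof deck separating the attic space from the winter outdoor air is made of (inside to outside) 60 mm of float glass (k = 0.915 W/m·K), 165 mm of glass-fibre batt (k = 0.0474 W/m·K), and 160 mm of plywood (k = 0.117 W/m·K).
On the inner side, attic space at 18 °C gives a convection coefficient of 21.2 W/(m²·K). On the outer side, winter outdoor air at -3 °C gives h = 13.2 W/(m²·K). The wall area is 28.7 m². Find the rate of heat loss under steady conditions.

Q ≈ 120 W

Treating each layer as a thermal resistance in series:
R_inner film = 1/(h_i·A) = 1/(21.2×28.7) = 0.001644 K/W
R_float glass = L/(kA) = 0.06/(0.915×28.7) = 0.002285 K/W
R_glass-fibre batt = L/(kA) = 0.165/(0.0474×28.7) = 0.1213 K/W
R_plywood = L/(kA) = 0.16/(0.117×28.7) = 0.04765 K/W
R_outer film = 1/(h_o·A) = 1/(13.2×28.7) = 0.00264 K/W
R_total = 0.1755 K/W
Q = ΔT / R_total = 21 / 0.1755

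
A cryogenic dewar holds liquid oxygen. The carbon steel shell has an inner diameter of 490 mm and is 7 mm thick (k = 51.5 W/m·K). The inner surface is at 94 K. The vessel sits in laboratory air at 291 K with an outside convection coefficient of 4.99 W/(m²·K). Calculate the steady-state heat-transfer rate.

Q ≈ 784 W

For a spherical shell R = (1/r₁ − 1/r₂)/(4πk); film R = 1/(h·4πr²). In series:
R_carbon steel shell = (1/0.245 − 1/0.252)/(4π×51.5) = 1.752×10^-4 K/W
R_outer film = 1/(h·4πr_o²) = 1/(4.99×4π×0.252²) = 0.2511 K/W
R_total = 0.2513 K/W
Q = ΔT/R_total = 197/0.2513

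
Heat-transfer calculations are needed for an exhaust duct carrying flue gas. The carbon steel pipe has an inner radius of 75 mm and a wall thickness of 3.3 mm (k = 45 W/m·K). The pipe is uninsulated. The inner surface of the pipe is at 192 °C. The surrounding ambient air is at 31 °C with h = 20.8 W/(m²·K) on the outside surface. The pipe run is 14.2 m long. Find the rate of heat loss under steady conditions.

Cylindrical conduction, so R = ln(r₂/r₁)/(2πkL) per layer, in series:
R_carbon steel pipe wall = ln(78.3/75)/(2π×45×14.2) = 1.072×10^-5 K/W
R_outer film = 1/(h_o·2πr_oL) = 1/(20.8×2π×0.0783×14.2) = 0.006882 K/W
R_total = 0.006893 K/W
Q = ΔT/R_total = 161/0.006893

Q ≈ 23400 W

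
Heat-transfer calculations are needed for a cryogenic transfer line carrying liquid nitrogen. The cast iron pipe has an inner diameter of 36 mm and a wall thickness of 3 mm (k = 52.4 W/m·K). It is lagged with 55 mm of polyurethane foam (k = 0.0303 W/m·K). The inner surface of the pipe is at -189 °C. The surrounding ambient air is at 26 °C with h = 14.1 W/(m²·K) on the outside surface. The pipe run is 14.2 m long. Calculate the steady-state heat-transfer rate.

Q ≈ 442 W

Treating each annulus and film as a series resistance:
R_cast iron pipe wall = ln(21/18)/(2π×52.4×14.2) = 3.297×10^-5 K/W
R_polyurethane foam = ln(76/21)/(2π×0.0303×14.2) = 0.4758 K/W
R_outer film = 1/(h_o·2πr_oL) = 1/(14.1×2π×0.076×14.2) = 0.01046 K/W
R_total = 0.4863 K/W
Q = ΔT/R_total = 215/0.4863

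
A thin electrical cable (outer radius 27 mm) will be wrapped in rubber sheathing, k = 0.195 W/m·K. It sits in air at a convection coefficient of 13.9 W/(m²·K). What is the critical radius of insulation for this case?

r_cr ≈ 14 mm

For a cylinder r_cr = k/h = 0.195/13.9
r_cr = 14 mm; since the bare radius (27 mm) is above r_cr, any added insulation will reduce heat loss.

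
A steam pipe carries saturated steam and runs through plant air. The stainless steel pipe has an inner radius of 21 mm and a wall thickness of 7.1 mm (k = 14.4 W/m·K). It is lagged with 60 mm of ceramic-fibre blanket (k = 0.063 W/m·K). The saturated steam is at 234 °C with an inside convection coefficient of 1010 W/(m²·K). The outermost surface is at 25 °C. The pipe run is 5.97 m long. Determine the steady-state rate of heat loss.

Q ≈ 431 W

For a radial system each layer contributes R = ln(r_out/r_in)/(2πkL); films add R = 1/(hA).
R_inner film = 1/(h_i·2πr₁L) = 1/(1010×2π×0.021×5.97) = 0.001257 K/W
R_stainless steel pipe wall = ln(28.1/21)/(2π×14.4×5.97) = 5.392×10^-4 K/W
R_ceramic-fibre blanket = ln(88.1/28.1)/(2π×0.063×5.97) = 0.4835 K/W
R_total = 0.4853 K/W
Q = ΔT/R_total = 209/0.4853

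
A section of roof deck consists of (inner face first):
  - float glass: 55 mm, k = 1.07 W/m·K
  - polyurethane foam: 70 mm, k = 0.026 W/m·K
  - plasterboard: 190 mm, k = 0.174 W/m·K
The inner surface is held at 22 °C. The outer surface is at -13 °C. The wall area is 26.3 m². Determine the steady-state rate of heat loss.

Q ≈ 240 W

Model the wall as resistances in series:
R_float glass = L/(kA) = 0.055/(1.07×26.3) = 0.001954 K/W
R_polyurethane foam = L/(kA) = 0.07/(0.026×26.3) = 0.1024 K/W
R_plasterboard = L/(kA) = 0.19/(0.174×26.3) = 0.04152 K/W
R_total = 0.1458 K/W
Q = ΔT / R_total = 35 / 0.1458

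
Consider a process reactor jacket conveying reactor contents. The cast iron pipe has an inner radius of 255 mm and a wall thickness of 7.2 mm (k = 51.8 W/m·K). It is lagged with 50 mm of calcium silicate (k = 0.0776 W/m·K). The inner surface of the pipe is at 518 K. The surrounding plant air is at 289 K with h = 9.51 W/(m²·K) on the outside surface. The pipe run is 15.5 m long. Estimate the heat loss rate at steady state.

Q ≈ 8620 W

For a radial system each layer contributes R = ln(r_out/r_in)/(2πkL); films add R = 1/(hA).
R_cast iron pipe wall = ln(262.2/255)/(2π×51.8×15.5) = 5.519×10^-6 K/W
R_calcium silicate = ln(312.2/262.2)/(2π×0.0776×15.5) = 0.02309 K/W
R_outer film = 1/(h_o·2πr_oL) = 1/(9.51×2π×0.3122×15.5) = 0.003458 K/W
R_total = 0.02656 K/W
Q = ΔT/R_total = 229/0.02656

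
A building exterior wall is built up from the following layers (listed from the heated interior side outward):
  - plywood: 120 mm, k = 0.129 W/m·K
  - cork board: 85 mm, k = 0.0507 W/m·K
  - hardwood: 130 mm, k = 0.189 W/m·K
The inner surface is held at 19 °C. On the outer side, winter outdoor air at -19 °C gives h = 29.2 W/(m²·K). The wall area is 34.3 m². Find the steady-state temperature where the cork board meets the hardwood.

Series thermal resistances:
R_plywood = L/(kA) = 0.12/(0.129×34.3) = 0.02712 K/W
R_cork board = L/(kA) = 0.085/(0.0507×34.3) = 0.04888 K/W
R_hardwood = L/(kA) = 0.13/(0.189×34.3) = 0.02005 K/W
R_outer film = 1/(h_o·A) = 1/(29.2×34.3) = 9.984×10^-4 K/W
R_total = 0.09705 K/W;  Q = ΔT/R_total = 38/0.09705 = 391.5 W
T_interface = T_inner − Q·ΣR(inner→interface) = 19 − 392×0.076

T ≈ -10.8 °C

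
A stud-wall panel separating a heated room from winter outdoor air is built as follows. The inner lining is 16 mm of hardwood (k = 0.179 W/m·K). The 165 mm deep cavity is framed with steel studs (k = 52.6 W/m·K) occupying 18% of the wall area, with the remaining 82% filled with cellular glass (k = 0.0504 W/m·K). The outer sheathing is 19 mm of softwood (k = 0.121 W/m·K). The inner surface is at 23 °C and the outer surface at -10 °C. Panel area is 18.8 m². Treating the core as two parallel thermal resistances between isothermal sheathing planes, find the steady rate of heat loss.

Q ≈ 2350 W

Sheathing layers in series; stud and cavity paths in parallel between them.
R_inner = 0.016/(0.179×18.8) = 0.004755 K/W
R_stud  = 0.165/(52.6×0.18×18.8) = 9.27×10^-4 K/W
R_cav   = 0.165/(0.0504×0.82×18.8) = 0.2124 K/W
1/R_core = 1/R_stud + 1/R_cav → R_core = 9.229×10^-4 K/W
R_outer = 0.019/(0.121×18.8) = 0.008352 K/W
R_total = 0.01403 K/W
Q = ΔT/R_total = 33/0.01403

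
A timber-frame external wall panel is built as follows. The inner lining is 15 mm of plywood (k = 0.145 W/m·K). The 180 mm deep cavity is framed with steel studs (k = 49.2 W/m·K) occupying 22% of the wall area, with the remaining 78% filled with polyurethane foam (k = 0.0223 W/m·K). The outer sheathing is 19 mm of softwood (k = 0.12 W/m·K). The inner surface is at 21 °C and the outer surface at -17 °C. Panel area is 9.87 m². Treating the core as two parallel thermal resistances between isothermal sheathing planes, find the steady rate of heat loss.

Sheathing layers in series; stud and cavity paths in parallel between them.
R_inner = 0.015/(0.145×9.87) = 0.01048 K/W
R_stud  = 0.18/(49.2×0.22×9.87) = 0.001685 K/W
R_cav   = 0.18/(0.0223×0.78×9.87) = 1.048 K/W
1/R_core = 1/R_stud + 1/R_cav → R_core = 0.001682 K/W
R_outer = 0.019/(0.12×9.87) = 0.01604 K/W
R_total = 0.02821 K/W
Q = ΔT/R_total = 38/0.02821

Q ≈ 1350 W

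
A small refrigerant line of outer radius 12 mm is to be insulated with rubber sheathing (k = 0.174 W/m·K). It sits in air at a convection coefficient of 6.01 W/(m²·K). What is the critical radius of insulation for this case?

For a cylinder r_cr = k/h = 0.174/6.01
r_cr = 29 mm; since the bare radius (12 mm) is below r_cr, adding a thin layer of insulation will *increase* heat loss.

r_cr ≈ 29 mm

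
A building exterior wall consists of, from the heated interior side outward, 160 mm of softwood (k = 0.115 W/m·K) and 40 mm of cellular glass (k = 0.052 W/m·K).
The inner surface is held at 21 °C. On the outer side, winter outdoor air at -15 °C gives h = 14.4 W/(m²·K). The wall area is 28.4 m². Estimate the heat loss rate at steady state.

Using the resistance-network approach (series):
R_softwood = L/(kA) = 0.16/(0.115×28.4) = 0.04899 K/W
R_cellular glass = L/(kA) = 0.04/(0.052×28.4) = 0.02709 K/W
R_outer film = 1/(h_o·A) = 1/(14.4×28.4) = 0.002445 K/W
R_total = 0.07852 K/W
Q = ΔT / R_total = 36 / 0.07852

Q ≈ 458 W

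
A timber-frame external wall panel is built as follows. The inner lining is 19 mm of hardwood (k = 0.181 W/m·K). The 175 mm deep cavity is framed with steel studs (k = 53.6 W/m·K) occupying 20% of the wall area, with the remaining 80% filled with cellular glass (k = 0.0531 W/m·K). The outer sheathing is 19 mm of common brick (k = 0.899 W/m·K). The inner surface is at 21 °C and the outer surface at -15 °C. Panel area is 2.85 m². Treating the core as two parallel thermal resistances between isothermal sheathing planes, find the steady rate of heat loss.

Q ≈ 721 W

Sheathing layers in series; stud and cavity paths in parallel between them.
R_inner = 0.019/(0.181×2.85) = 0.03683 K/W
R_stud  = 0.175/(53.6×0.2×2.85) = 0.005728 K/W
R_cav   = 0.175/(0.0531×0.8×2.85) = 1.445 K/W
1/R_core = 1/R_stud + 1/R_cav → R_core = 0.005705 K/W
R_outer = 0.019/(0.899×2.85) = 0.007416 K/W
R_total = 0.04995 K/W
Q = ΔT/R_total = 36/0.04995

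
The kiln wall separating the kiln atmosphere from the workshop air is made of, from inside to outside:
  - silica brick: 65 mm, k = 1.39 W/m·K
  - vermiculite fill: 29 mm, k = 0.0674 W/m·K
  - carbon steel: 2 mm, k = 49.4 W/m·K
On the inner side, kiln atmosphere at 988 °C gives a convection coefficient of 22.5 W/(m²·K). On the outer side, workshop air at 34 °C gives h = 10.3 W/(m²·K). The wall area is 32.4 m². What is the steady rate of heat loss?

Q ≈ 50000 W

Treating each layer as a thermal resistance in series:
R_inner film = 1/(h_i·A) = 1/(22.5×32.4) = 0.001372 K/W
R_silica brick = L/(kA) = 0.065/(1.39×32.4) = 0.001443 K/W
R_vermiculite fill = L/(kA) = 0.029/(0.0674×32.4) = 0.01328 K/W
R_carbon steel = L/(kA) = 0.002/(49.4×32.4) = 1.25×10^-6 K/W
R_outer film = 1/(h_o·A) = 1/(10.3×32.4) = 0.002997 K/W
R_total = 0.01909 K/W
Q = ΔT / R_total = 954 / 0.01909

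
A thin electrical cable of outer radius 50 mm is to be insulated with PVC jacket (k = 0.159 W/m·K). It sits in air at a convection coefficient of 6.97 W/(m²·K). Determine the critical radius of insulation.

For a cylinder r_cr = k/h = 0.159/6.97
r_cr = 22.8 mm; since the bare radius (50 mm) is above r_cr, any added insulation will reduce heat loss.

r_cr ≈ 22.8 mm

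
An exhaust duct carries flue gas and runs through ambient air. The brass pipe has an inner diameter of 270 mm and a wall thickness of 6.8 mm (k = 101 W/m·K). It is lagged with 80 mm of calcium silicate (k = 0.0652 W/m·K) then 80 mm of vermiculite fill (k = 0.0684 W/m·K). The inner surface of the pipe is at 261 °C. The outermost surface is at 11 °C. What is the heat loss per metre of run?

q′ ≈ 138 W/m

Radial resistances (cylindrical: R_cond = ln(r_o/r_i)/(2πkL), R_conv = 1/(h·2πrL)):
R_brass pipe wall = ln(141.8/135)/(2π×101×1) = 7.744×10^-5 K/W
R_calcium silicate = ln(221.8/141.8)/(2π×0.0652×1) = 1.092 K/W
R_vermiculite fill = ln(301.8/221.8)/(2π×0.0684×1) = 0.7166 K/W
R_total = 1.809 K/W
Q = ΔT/R_total = 250/1.809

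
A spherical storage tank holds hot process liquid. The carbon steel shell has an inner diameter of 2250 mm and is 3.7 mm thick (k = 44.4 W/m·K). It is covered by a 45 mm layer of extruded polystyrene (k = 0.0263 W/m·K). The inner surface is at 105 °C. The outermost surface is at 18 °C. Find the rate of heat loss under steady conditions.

Q ≈ 846 W

For a spherical shell R = (1/r₁ − 1/r₂)/(4πk); film R = 1/(h·4πr²). In series:
R_carbon steel shell = (1/1.125 − 1/1.1287)/(4π×44.4) = 5.222×10^-6 K/W
R_extruded polystyrene = (1/1.1287 − 1/1.1737)/(4π×0.0263) = 0.1028 K/W
R_total = 0.1028 K/W
Q = ΔT/R_total = 87/0.1028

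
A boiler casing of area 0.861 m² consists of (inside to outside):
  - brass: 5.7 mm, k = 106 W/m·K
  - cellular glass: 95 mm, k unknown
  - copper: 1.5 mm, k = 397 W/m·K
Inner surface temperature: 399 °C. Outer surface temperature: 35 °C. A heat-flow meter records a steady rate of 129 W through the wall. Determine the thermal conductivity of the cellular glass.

k ≈ 0.0391 W/(m·K)

Series thermal resistances:
R_brass = L/(kA) = 0.0057/(106×0.861) = 6.245×10^-5 K/W
R_copper = L/(kA) = 0.0015/(397×0.861) = 4.388×10^-6 K/W
Sum of known resistances R_other = 6.684×10^-5 K/W
Total R = ΔT/Q = 364/129 = 2.822 K/W
R_cellular glass = R_total − R_other = 2.822 K/W
k = L/(R·A) = 0.095/(2.822×0.861)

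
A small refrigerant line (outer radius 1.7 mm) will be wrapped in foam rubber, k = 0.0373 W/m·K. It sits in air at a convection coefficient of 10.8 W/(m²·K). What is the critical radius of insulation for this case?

For a cylinder r_cr = k/h = 0.0373/10.8
r_cr = 3.45 mm; since the bare radius (1.7 mm) is below r_cr, adding a thin layer of insulation will *increase* heat loss.

r_cr ≈ 3.45 mm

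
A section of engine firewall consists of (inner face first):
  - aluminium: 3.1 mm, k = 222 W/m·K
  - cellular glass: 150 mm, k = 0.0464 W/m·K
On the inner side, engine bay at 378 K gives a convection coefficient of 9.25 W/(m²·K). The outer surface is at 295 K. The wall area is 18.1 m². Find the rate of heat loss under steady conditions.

Q ≈ 450 W

Thermal resistances in series:
R_inner film = 1/(h_i·A) = 1/(9.25×18.1) = 0.005973 K/W
R_aluminium = L/(kA) = 0.0031/(222×18.1) = 7.715×10^-7 K/W
R_cellular glass = L/(kA) = 0.15/(0.0464×18.1) = 0.1786 K/W
R_total = 0.1846 K/W
Q = ΔT / R_total = 83 / 0.1846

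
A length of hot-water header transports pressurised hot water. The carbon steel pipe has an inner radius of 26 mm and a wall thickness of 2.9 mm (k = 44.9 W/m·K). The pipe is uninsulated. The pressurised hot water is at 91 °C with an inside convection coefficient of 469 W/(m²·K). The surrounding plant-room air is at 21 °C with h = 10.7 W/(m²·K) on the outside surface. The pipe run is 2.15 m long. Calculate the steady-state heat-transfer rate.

Q ≈ 285 W

For a radial system each layer contributes R = ln(r_out/r_in)/(2πkL); films add R = 1/(hA).
R_inner film = 1/(h_i·2πr₁L) = 1/(469×2π×0.026×2.15) = 0.006071 K/W
R_carbon steel pipe wall = ln(28.9/26)/(2π×44.9×2.15) = 1.743×10^-4 K/W
R_outer film = 1/(h_o·2πr_oL) = 1/(10.7×2π×0.0289×2.15) = 0.2394 K/W
R_total = 0.2456 K/W
Q = ΔT/R_total = 70/0.2456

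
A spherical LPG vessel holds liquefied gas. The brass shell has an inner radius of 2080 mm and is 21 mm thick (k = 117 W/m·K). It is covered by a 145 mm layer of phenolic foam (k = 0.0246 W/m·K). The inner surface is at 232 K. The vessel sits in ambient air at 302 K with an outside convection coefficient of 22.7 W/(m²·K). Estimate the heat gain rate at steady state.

Spherical conduction: R = (1/r_in − 1/r_out)/(4πk) per layer; series-sum.
R_brass shell = (1/2.08 − 1/2.101)/(4π×117) = 3.268×10^-6 K/W
R_phenolic foam = (1/2.101 − 1/2.246)/(4π×0.0246) = 0.0994 K/W
R_outer film = 1/(h·4πr_o²) = 1/(22.7×4π×2.246²) = 6.949×10^-4 K/W
R_total = 0.1001 K/W
Q = ΔT/R_total = 70/0.1001

Q ≈ 699 W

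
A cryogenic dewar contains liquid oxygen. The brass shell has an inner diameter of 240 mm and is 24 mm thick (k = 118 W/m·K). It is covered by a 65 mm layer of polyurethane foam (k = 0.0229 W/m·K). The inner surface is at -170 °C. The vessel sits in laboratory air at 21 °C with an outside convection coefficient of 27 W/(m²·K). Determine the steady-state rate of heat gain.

Each spherical layer contributes R = (1/r_i − 1/r_o)/(4πk):
R_brass shell = (1/0.12 − 1/0.144)/(4π×118) = 9.366×10^-4 K/W
R_polyurethane foam = (1/0.144 − 1/0.209)/(4π×0.0229) = 7.505 K/W
R_outer film = 1/(h·4πr_o²) = 1/(27×4π×0.209²) = 0.06747 K/W
R_total = 7.574 K/W
Q = ΔT/R_total = 191/7.574

Q ≈ 25.2 W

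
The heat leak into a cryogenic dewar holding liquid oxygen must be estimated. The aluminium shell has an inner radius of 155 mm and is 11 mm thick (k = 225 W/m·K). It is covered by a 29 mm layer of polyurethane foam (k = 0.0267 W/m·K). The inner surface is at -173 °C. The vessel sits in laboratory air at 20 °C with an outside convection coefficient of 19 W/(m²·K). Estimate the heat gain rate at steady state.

Each spherical layer contributes R = (1/r_i − 1/r_o)/(4πk):
R_aluminium shell = (1/0.155 − 1/0.166)/(4π×225) = 1.512×10^-4 K/W
R_polyurethane foam = (1/0.166 − 1/0.195)/(4π×0.0267) = 2.67 K/W
R_outer film = 1/(h·4πr_o²) = 1/(19×4π×0.195²) = 0.1101 K/W
R_total = 2.78 K/W
Q = ΔT/R_total = 193/2.78

Q ≈ 69.4 W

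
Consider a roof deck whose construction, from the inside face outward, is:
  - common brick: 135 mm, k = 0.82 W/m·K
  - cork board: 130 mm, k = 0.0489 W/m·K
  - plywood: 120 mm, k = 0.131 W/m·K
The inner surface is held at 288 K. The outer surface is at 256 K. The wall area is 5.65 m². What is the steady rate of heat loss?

Series thermal resistances:
R_common brick = L/(kA) = 0.135/(0.82×5.65) = 0.02914 K/W
R_cork board = L/(kA) = 0.13/(0.0489×5.65) = 0.4705 K/W
R_plywood = L/(kA) = 0.12/(0.131×5.65) = 0.1621 K/W
R_total = 0.6618 K/W
Q = ΔT / R_total = 32 / 0.6618

Q ≈ 48.4 W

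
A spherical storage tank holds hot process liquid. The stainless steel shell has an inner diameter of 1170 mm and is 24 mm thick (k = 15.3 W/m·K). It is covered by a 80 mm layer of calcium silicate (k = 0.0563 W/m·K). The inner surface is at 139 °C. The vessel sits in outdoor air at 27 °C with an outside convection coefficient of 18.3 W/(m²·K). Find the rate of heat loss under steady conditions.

Radial (spherical) resistances in series:
R_stainless steel shell = (1/0.585 − 1/0.609)/(4π×15.3) = 3.504×10^-4 K/W
R_calcium silicate = (1/0.609 − 1/0.689)/(4π×0.0563) = 0.2695 K/W
R_outer film = 1/(h·4πr_o²) = 1/(18.3×4π×0.689²) = 0.00916 K/W
R_total = 0.279 K/W
Q = ΔT/R_total = 112/0.279

Q ≈ 401 W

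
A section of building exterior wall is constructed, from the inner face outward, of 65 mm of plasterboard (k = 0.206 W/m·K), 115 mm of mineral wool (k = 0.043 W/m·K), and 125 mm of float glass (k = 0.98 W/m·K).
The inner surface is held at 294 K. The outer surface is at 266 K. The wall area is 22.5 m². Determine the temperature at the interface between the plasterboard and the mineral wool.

T ≈ 291 K

Using the resistance-network approach (series):
R_plasterboard = L/(kA) = 0.065/(0.206×22.5) = 0.01402 K/W
R_mineral wool = L/(kA) = 0.115/(0.043×22.5) = 0.1189 K/W
R_float glass = L/(kA) = 0.125/(0.98×22.5) = 0.005669 K/W
R_total = 0.1386 K/W;  Q = ΔT/R_total = 28/0.1386 = 202.1 W
T_interface = T_inner − Q·ΣR(inner→interface) = 294 − 202×0.01402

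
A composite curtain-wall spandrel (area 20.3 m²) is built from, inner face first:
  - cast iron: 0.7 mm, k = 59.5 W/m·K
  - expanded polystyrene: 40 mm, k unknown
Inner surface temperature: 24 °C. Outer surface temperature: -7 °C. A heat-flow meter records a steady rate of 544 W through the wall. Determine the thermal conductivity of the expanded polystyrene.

k ≈ 0.0346 W/(m·K)

Treating each layer as a thermal resistance in series:
R_cast iron = L/(kA) = 0.0007/(59.5×20.3) = 5.795×10^-7 K/W
Sum of known resistances R_other = 5.795×10^-7 K/W
Total R = ΔT/Q = 31/544 = 0.05699 K/W
R_expanded polystyrene = R_total − R_other = 0.05698 K/W
k = L/(R·A) = 0.04/(0.05698×20.3)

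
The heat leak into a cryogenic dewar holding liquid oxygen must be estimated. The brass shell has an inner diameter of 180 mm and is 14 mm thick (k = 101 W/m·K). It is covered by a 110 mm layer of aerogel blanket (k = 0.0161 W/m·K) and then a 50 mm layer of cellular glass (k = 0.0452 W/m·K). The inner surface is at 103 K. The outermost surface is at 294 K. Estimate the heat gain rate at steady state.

Q ≈ 7.35 W

For a spherical shell R = (1/r₁ − 1/r₂)/(4πk); film R = 1/(h·4πr²). In series:
R_brass shell = (1/0.09 − 1/0.104)/(4π×101) = 0.001178 K/W
R_aerogel blanket = (1/0.104 − 1/0.214)/(4π×0.0161) = 24.43 K/W
R_cellular glass = (1/0.214 − 1/0.264)/(4π×0.0452) = 1.558 K/W
R_total = 25.99 K/W
Q = ΔT/R_total = 191/25.99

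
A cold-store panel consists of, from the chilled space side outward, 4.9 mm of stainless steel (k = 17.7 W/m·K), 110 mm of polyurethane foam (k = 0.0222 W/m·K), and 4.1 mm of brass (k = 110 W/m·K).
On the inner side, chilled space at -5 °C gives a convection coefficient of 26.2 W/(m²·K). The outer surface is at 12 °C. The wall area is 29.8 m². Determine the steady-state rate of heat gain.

Q ≈ 101 W

Series thermal resistances:
R_inner film = 1/(h_i·A) = 1/(26.2×29.8) = 0.001281 K/W
R_stainless steel = L/(kA) = 0.0049/(17.7×29.8) = 9.29×10^-6 K/W
R_polyurethane foam = L/(kA) = 0.11/(0.0222×29.8) = 0.1663 K/W
R_brass = L/(kA) = 0.0041/(110×29.8) = 1.251×10^-6 K/W
R_total = 0.1676 K/W
Q = ΔT / R_total = 17 / 0.1676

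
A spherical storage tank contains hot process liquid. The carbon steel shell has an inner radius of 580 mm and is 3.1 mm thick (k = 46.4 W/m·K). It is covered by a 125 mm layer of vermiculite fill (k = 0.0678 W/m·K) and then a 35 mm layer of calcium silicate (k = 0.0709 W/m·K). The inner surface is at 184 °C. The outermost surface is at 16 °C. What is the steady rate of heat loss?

Q ≈ 391 W

Spherical conduction: R = (1/r_in − 1/r_out)/(4πk) per layer; series-sum.
R_carbon steel shell = (1/0.58 − 1/0.5831)/(4π×46.4) = 1.572×10^-5 K/W
R_vermiculite fill = (1/0.5831 − 1/0.7081)/(4π×0.0678) = 0.3553 K/W
R_calcium silicate = (1/0.7081 − 1/0.7431)/(4π×0.0709) = 0.07466 K/W
R_total = 0.43 K/W
Q = ΔT/R_total = 168/0.43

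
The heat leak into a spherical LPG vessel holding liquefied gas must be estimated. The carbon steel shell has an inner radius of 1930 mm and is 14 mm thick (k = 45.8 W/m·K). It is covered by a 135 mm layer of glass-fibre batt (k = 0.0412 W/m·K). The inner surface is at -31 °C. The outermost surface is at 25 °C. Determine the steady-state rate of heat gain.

Q ≈ 868 W

For a spherical shell R = (1/r₁ − 1/r₂)/(4πk); film R = 1/(h·4πr²). In series:
R_carbon steel shell = (1/1.93 − 1/1.944)/(4π×45.8) = 6.483×10^-6 K/W
R_glass-fibre batt = (1/1.944 − 1/2.079)/(4π×0.0412) = 0.06452 K/W
R_total = 0.06452 K/W
Q = ΔT/R_total = 56/0.06452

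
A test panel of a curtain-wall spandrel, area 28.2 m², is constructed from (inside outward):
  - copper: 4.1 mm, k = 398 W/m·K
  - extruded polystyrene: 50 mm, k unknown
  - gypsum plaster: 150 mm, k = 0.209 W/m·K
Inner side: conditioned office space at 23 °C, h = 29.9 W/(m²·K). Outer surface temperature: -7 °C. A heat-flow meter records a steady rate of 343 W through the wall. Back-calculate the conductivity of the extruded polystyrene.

Using the resistance-network approach (series):
R_inner film = 1/(h_i·A) = 1/(29.9×28.2) = 0.001186 K/W
R_copper = L/(kA) = 0.0041/(398×28.2) = 3.653×10^-7 K/W
R_gypsum plaster = L/(kA) = 0.15/(0.209×28.2) = 0.02545 K/W
Sum of known resistances R_other = 0.02664 K/W
Total R = ΔT/Q = 30/343 = 0.08746 K/W
R_extruded polystyrene = R_total − R_other = 0.06083 K/W
k = L/(R·A) = 0.05/(0.06083×28.2)

k ≈ 0.0291 W/(m·K)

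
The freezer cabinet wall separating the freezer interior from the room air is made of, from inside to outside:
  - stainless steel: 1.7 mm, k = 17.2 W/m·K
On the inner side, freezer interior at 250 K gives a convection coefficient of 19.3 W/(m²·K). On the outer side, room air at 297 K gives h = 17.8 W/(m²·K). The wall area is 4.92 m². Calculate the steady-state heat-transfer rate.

Q ≈ 2140 W

Thermal resistances in series:
R_inner film = 1/(h_i·A) = 1/(19.3×4.92) = 0.01053 K/W
R_stainless steel = L/(kA) = 0.0017/(17.2×4.92) = 2.009×10^-5 K/W
R_outer film = 1/(h_o·A) = 1/(17.8×4.92) = 0.01142 K/W
R_total = 0.02197 K/W
Q = ΔT / R_total = 47 / 0.02197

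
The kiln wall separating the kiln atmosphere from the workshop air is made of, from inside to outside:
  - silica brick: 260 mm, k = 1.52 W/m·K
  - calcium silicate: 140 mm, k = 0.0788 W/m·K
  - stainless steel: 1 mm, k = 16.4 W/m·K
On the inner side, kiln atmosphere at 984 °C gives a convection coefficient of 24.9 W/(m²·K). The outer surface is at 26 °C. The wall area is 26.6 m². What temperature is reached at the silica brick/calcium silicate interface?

Treating each layer as a thermal resistance in series:
R_inner film = 1/(h_i·A) = 1/(24.9×26.6) = 0.00151 K/W
R_silica brick = L/(kA) = 0.26/(1.52×26.6) = 0.006431 K/W
R_calcium silicate = L/(kA) = 0.14/(0.0788×26.6) = 0.06679 K/W
R_stainless steel = L/(kA) = 0.001/(16.4×26.6) = 2.292×10^-6 K/W
R_total = 0.07473 K/W;  Q = ΔT/R_total = 958/0.07473 = 12820 W
T_interface = T_inner − Q·ΣR(inner→interface) = 984 − 12800×0.00794

T ≈ 882 °C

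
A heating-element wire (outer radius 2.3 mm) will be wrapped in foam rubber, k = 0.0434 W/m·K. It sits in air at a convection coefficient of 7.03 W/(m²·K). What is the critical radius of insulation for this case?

r_cr ≈ 6.17 mm

For a cylinder r_cr = k/h = 0.0434/7.03
r_cr = 6.17 mm; since the bare radius (2.3 mm) is below r_cr, adding a thin layer of insulation will *increase* heat loss.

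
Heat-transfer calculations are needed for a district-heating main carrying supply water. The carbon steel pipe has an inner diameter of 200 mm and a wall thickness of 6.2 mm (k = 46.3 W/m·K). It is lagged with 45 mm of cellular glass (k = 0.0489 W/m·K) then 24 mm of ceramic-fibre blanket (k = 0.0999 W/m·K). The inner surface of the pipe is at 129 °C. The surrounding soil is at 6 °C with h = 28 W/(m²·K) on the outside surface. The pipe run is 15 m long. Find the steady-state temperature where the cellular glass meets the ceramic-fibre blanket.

For a radial system each layer contributes R = ln(r_out/r_in)/(2πkL); films add R = 1/(hA).
R_carbon steel pipe wall = ln(106.2/100)/(2π×46.3×15) = 1.379×10^-5 K/W
R_cellular glass = ln(151.2/106.2)/(2π×0.0489×15) = 0.07665 K/W
R_ceramic-fibre blanket = ln(175.2/151.2)/(2π×0.0999×15) = 0.01565 K/W
R_outer film = 1/(h_o·2πr_oL) = 1/(28×2π×0.1752×15) = 0.002163 K/W
R_total = 0.09448 K/W
Q = ΔT/R_total = 123/0.09448
Q = 1300 W
T_interface = T_inner − Q·ΣR(inner→interface) = 129 − 1300×0.07667

T ≈ 29.2 °C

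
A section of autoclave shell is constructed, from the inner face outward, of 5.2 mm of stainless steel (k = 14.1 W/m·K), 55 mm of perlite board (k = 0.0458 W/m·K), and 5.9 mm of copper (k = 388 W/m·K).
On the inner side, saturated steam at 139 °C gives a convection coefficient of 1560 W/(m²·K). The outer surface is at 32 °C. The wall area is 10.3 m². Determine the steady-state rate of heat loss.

Q ≈ 917 W

Model the wall as resistances in series:
R_inner film = 1/(h_i·A) = 1/(1560×10.3) = 6.224×10^-5 K/W
R_stainless steel = L/(kA) = 0.0052/(14.1×10.3) = 3.581×10^-5 K/W
R_perlite board = L/(kA) = 0.055/(0.0458×10.3) = 0.1166 K/W
R_copper = L/(kA) = 0.0059/(388×10.3) = 1.476×10^-6 K/W
R_total = 0.1167 K/W
Q = ΔT / R_total = 107 / 0.1167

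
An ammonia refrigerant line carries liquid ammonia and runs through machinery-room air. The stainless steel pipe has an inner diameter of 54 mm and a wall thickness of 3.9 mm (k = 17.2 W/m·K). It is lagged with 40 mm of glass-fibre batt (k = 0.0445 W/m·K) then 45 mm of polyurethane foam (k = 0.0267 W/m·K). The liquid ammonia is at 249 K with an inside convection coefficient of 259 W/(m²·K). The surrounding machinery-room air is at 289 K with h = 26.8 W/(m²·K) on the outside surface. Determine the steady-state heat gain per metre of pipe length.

q′ ≈ 6.69 W/m

For a radial system each layer contributes R = ln(r_out/r_in)/(2πkL); films add R = 1/(hA).
R_inner film = 1/(h_i·2πr₁L) = 1/(259×2π×0.027×1) = 0.02276 K/W
R_stainless steel pipe wall = ln(30.9/27)/(2π×17.2×1) = 0.001248 K/W
R_glass-fibre batt = ln(70.9/30.9)/(2π×0.0445×1) = 2.97 K/W
R_polyurethane foam = ln(115.9/70.9)/(2π×0.0267×1) = 2.93 K/W
R_outer film = 1/(h_o·2πr_oL) = 1/(26.8×2π×0.1159×1) = 0.05124 K/W
R_total = 5.975 K/W
Q = ΔT/R_total = 40/5.975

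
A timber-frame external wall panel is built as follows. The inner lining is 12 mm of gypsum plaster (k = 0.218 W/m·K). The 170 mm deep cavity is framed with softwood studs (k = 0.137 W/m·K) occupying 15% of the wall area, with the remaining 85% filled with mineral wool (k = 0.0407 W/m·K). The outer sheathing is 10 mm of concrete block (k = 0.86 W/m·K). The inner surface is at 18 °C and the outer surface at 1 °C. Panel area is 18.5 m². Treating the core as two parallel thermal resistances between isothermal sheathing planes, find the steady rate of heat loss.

Q ≈ 99.9 W

Sheathing layers in series; stud and cavity paths in parallel between them.
R_inner = 0.012/(0.218×18.5) = 0.002975 K/W
R_stud  = 0.17/(0.137×0.15×18.5) = 0.4472 K/W
R_cav   = 0.17/(0.0407×0.85×18.5) = 0.2656 K/W
1/R_core = 1/R_stud + 1/R_cav → R_core = 0.1666 K/W
R_outer = 0.01/(0.86×18.5) = 6.285×10^-4 K/W
R_total = 0.1702 K/W
Q = ΔT/R_total = 17/0.1702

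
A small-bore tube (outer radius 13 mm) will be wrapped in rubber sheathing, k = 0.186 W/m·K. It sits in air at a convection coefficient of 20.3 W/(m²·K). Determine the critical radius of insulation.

For a cylinder r_cr = k/h = 0.186/20.3
r_cr = 9.16 mm; since the bare radius (13 mm) is above r_cr, any added insulation will reduce heat loss.

r_cr ≈ 9.16 mm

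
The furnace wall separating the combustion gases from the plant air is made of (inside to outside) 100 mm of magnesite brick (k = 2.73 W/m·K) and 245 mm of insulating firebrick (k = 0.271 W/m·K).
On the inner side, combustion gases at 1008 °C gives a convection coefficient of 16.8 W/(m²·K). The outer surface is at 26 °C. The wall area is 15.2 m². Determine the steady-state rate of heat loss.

Treating each layer as a thermal resistance in series:
R_inner film = 1/(h_i·A) = 1/(16.8×15.2) = 0.003916 K/W
R_magnesite brick = L/(kA) = 0.1/(2.73×15.2) = 0.00241 K/W
R_insulating firebrick = L/(kA) = 0.245/(0.271×15.2) = 0.05948 K/W
R_total = 0.0658 K/W
Q = ΔT / R_total = 982 / 0.0658

Q ≈ 14900 W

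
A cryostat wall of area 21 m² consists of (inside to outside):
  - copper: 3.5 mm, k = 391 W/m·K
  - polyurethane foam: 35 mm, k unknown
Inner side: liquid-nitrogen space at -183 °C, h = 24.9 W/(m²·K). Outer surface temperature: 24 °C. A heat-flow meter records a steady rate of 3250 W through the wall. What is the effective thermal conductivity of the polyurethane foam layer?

Model the wall as resistances in series:
R_inner film = 1/(h_i·A) = 1/(24.9×21) = 0.001912 K/W
R_copper = L/(kA) = 0.0035/(391×21) = 4.263×10^-7 K/W
Sum of known resistances R_other = 0.001913 K/W
Total R = ΔT/Q = 207/3250 = 0.06369 K/W
R_polyurethane foam = R_total − R_other = 0.06178 K/W
k = L/(R·A) = 0.035/(0.06178×21)

k ≈ 0.027 W/(m·K)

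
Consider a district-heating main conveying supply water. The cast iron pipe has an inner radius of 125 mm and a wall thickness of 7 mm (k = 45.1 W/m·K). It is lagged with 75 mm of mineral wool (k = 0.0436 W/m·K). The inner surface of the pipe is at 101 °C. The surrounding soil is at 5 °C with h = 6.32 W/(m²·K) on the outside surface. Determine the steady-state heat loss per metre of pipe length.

q′ ≈ 54.4 W/m

Treating each annulus and film as a series resistance:
R_cast iron pipe wall = ln(132/125)/(2π×45.1×1) = 1.923×10^-4 K/W
R_mineral wool = ln(207/132)/(2π×0.0436×1) = 1.642 K/W
R_outer film = 1/(h_o·2πr_oL) = 1/(6.32×2π×0.207×1) = 0.1217 K/W
R_total = 1.764 K/W
Q = ΔT/R_total = 96/1.764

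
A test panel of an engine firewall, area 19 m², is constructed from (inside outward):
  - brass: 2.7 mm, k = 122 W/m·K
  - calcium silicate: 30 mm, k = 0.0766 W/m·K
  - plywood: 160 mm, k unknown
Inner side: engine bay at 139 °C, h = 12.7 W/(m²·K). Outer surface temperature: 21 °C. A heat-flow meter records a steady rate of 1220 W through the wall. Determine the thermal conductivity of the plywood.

Model the wall as resistances in series:
R_inner film = 1/(h_i·A) = 1/(12.7×19) = 0.004144 K/W
R_brass = L/(kA) = 0.0027/(122×19) = 1.165×10^-6 K/W
R_calcium silicate = L/(kA) = 0.03/(0.0766×19) = 0.02061 K/W
Sum of known resistances R_other = 0.02476 K/W
Total R = ΔT/Q = 118/1220 = 0.09672 K/W
R_plywood = R_total − R_other = 0.07196 K/W
k = L/(R·A) = 0.16/(0.07196×19)

k ≈ 0.117 W/(m·K)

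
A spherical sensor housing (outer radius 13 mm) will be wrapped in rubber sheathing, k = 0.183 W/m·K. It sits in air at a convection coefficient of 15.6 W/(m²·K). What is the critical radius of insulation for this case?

For a sphere r_cr = 2k/h = 2×0.183/15.6
r_cr = 23.5 mm; since the bare radius (13 mm) is below r_cr, adding a thin layer of insulation will *increase* heat loss.

r_cr ≈ 23.5 mm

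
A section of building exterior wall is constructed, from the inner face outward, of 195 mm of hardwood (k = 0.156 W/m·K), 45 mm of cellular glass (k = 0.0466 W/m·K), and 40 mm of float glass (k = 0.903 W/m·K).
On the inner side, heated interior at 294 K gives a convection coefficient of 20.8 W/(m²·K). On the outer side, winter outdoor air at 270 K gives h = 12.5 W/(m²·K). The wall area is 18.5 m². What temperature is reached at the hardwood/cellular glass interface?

T ≈ 281 K

Thermal resistances in series:
R_inner film = 1/(h_i·A) = 1/(20.8×18.5) = 0.002599 K/W
R_hardwood = L/(kA) = 0.195/(0.156×18.5) = 0.06757 K/W
R_cellular glass = L/(kA) = 0.045/(0.0466×18.5) = 0.0522 K/W
R_float glass = L/(kA) = 0.04/(0.903×18.5) = 0.002394 K/W
R_outer film = 1/(h_o·A) = 1/(12.5×18.5) = 0.004324 K/W
R_total = 0.1291 K/W;  Q = ΔT/R_total = 24/0.1291 = 185.9 W
T_interface = T_inner − Q·ΣR(inner→interface) = 294 − 186×0.07017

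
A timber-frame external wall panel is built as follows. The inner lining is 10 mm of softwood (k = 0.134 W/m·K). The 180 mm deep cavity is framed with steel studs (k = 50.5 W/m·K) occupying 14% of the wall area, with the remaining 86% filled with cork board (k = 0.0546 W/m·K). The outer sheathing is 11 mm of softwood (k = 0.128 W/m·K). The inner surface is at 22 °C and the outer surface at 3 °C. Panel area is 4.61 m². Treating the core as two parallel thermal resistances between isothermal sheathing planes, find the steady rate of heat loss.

Sheathing layers in series; stud and cavity paths in parallel between them.
R_inner = 0.01/(0.134×4.61) = 0.01619 K/W
R_stud  = 0.18/(50.5×0.14×4.61) = 0.005523 K/W
R_cav   = 0.18/(0.0546×0.86×4.61) = 0.8315 K/W
1/R_core = 1/R_stud + 1/R_cav → R_core = 0.005486 K/W
R_outer = 0.011/(0.128×4.61) = 0.01864 K/W
R_total = 0.04032 K/W
Q = ΔT/R_total = 19/0.04032

Q ≈ 471 W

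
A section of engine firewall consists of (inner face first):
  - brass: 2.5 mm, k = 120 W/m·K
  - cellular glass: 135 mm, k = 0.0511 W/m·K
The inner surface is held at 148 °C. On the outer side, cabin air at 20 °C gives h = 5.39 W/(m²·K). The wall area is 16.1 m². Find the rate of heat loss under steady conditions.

Q ≈ 729 W

Series thermal resistances:
R_brass = L/(kA) = 0.0025/(120×16.1) = 1.294×10^-6 K/W
R_cellular glass = L/(kA) = 0.135/(0.0511×16.1) = 0.1641 K/W
R_outer film = 1/(h_o·A) = 1/(5.39×16.1) = 0.01152 K/W
R_total = 0.1756 K/W
Q = ΔT / R_total = 128 / 0.1756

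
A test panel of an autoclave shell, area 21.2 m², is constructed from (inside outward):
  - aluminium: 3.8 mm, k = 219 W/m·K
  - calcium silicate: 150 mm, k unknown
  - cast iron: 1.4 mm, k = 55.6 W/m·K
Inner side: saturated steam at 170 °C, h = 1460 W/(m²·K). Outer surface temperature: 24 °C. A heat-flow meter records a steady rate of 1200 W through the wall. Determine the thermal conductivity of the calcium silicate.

k ≈ 0.0582 W/(m·K)

Thermal resistances in series:
R_inner film = 1/(h_i·A) = 1/(1460×21.2) = 3.231×10^-5 K/W
R_aluminium = L/(kA) = 0.0038/(219×21.2) = 8.185×10^-7 K/W
R_cast iron = L/(kA) = 0.0014/(55.6×21.2) = 1.188×10^-6 K/W
Sum of known resistances R_other = 3.431×10^-5 K/W
Total R = ΔT/Q = 146/1200 = 0.1217 K/W
R_calcium silicate = R_total − R_other = 0.1216 K/W
k = L/(R·A) = 0.15/(0.1216×21.2)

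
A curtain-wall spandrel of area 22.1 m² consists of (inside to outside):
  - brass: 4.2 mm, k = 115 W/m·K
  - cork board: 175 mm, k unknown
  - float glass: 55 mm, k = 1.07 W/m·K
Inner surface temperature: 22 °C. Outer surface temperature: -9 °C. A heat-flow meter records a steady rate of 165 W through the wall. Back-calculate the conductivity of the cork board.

Treating each layer as a thermal resistance in series:
R_brass = L/(kA) = 0.0042/(115×22.1) = 1.653×10^-6 K/W
R_float glass = L/(kA) = 0.055/(1.07×22.1) = 0.002326 K/W
Sum of known resistances R_other = 0.002328 K/W
Total R = ΔT/Q = 31/165 = 0.1879 K/W
R_cork board = R_total − R_other = 0.1856 K/W
k = L/(R·A) = 0.175/(0.1856×22.1)

k ≈ 0.0427 W/(m·K)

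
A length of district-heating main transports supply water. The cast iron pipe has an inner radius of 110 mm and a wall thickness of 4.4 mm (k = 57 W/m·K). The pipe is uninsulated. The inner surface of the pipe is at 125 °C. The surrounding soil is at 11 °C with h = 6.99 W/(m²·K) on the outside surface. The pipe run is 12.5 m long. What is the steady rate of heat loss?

Per-layer cylindrical resistances, series-summed:
R_cast iron pipe wall = ln(114.4/110)/(2π×57×12.5) = 8.761×10^-6 K/W
R_outer film = 1/(h_o·2πr_oL) = 1/(6.99×2π×0.1144×12.5) = 0.01592 K/W
R_total = 0.01593 K/W
Q = ΔT/R_total = 114/0.01593

Q ≈ 7160 W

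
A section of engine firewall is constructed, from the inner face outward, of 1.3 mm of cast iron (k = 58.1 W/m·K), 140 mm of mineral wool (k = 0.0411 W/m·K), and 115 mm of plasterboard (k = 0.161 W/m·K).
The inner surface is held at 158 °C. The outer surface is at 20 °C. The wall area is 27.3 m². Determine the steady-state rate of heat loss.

Using the resistance-network approach (series):
R_cast iron = L/(kA) = 0.0013/(58.1×27.3) = 8.196×10^-7 K/W
R_mineral wool = L/(kA) = 0.14/(0.0411×27.3) = 0.1248 K/W
R_plasterboard = L/(kA) = 0.115/(0.161×27.3) = 0.02616 K/W
R_total = 0.1509 K/W
Q = ΔT / R_total = 138 / 0.1509

Q ≈ 914 W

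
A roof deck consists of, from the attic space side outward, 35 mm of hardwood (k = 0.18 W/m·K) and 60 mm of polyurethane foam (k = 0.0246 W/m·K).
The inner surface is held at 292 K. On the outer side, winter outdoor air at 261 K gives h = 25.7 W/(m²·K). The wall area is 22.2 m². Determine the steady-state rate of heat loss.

Q ≈ 258 W

Treating each layer as a thermal resistance in series:
R_hardwood = L/(kA) = 0.035/(0.18×22.2) = 0.008759 K/W
R_polyurethane foam = L/(kA) = 0.06/(0.0246×22.2) = 0.1099 K/W
R_outer film = 1/(h_o·A) = 1/(25.7×22.2) = 0.001753 K/W
R_total = 0.1204 K/W
Q = ΔT / R_total = 31 / 0.1204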